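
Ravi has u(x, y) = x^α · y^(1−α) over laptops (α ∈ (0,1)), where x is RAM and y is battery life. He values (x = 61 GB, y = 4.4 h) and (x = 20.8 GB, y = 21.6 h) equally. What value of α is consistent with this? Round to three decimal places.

α ≈ 0.597

Set the two utilities equal: 61^α·4.4^(1−α) = 20.8^α·21.6^(1−α).
Taking logs: α·ln 61 + (1−α)·ln 4.4 = α·ln 20.8 + (1−α)·ln 21.6, i.e. α·1.075921 = (1−α)·1.591089.
So α/(1−α) = (1.591089)/(1.075921) = 1.478816, and α = 1.478816/2.478816 ≈ 0.597.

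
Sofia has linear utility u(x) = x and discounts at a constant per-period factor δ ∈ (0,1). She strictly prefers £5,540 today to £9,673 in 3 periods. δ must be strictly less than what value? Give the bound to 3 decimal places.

Under u(x) = x this choice says 5540 > δ^3·9673.
Hence δ^3 < 5540/9673 = 0.57273, and x ↦ x^(1/3) is increasing on (0,∞).
δ < (5540/9673)^(1/3) ≈ 0.830.

δ < 0.830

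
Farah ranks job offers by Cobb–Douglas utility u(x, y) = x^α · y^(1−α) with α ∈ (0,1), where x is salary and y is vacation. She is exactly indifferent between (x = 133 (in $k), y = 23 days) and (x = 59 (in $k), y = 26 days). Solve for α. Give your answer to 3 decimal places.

Set the two utilities equal: 133^α·23^(1−α) = 59^α·26^(1−α).
(133/59)^α = (26/23)^(1−α); take logs: α·ln(133/59) = (1−α)·ln(26/23), i.e. α·0.812812 = (1−α)·0.122602.
Thus α·(0.935414) = 0.122602, so α = 0.122602/0.935414 ≈ 0.131.

α ≈ 0.131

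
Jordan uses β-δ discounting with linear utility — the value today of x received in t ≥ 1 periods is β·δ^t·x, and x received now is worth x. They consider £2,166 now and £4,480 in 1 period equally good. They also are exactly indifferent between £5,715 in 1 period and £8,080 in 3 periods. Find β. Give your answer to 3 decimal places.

From the later pair, β·δ^1·5715 = β·δ^3·8080; dividing through, δ^2 = 5715/8080 = 0.70730, so δ = 0.84101.
Now use the now-vs-future pair: 2166 = β·δ·4480 gives β = 2166/(0.84101·4480) ≈ 0.575.

β ≈ 0.575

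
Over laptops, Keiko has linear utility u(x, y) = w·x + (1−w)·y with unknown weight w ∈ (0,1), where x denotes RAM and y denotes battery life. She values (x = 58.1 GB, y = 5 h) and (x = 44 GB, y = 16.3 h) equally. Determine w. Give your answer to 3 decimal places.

w = 0.445

Equating utilities: w·58.1 + (1−w)·5 = w·44 + (1−w)·16.3.
Collecting terms: w·14.1 = (1−w)·11.3.
So w/(1−w) = 11.3/14.1 = 0.8014, giving w = 11.3/(14.1+11.3) = 0.445.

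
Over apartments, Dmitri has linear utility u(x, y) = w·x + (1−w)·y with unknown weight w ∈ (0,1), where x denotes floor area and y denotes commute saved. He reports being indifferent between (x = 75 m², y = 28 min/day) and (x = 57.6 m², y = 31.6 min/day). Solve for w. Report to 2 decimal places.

w = 0.17

u(75,28) = u(57.6,31.6) means w·75 + (1−w)·28 = w·57.6 + (1−w)·31.6.
Collecting terms: w·17.4 = (1−w)·3.6.
So w/(1−w) = 3.6/17.4 = 0.2069, giving w = 3.6/(17.4+3.6) = 0.17.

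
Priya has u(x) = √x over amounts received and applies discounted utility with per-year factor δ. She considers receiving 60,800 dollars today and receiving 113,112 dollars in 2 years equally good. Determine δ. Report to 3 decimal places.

The payoff in 2 years is discounted by δ^2, so u(60800) = δ^2·u(113112) and δ^2 = u(60800)/u(113112).
Since u(x) = √x, δ^2 = √(60800/113112) = 0.73316.
So δ = 0.73316^(1/2) ≈ 0.856.

δ ≈ 0.856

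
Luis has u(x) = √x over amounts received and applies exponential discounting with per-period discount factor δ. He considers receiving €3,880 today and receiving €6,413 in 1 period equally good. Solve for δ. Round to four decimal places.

Indifference means u(3880) = δ · u(6413), so δ = u(3880)/u(6413).
Since u(x) = √x, δ = √(3880/6413) = 0.77783.

δ ≈ 0.7778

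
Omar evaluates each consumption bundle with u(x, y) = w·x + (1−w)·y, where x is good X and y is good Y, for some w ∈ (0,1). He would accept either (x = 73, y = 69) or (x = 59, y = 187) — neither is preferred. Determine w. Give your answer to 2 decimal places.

Equating utilities: w·73 + (1−w)·69 = w·59 + (1−w)·187.
w·(73−59) = (1−w)·(187−69), i.e. w·14 = (1−w)·118.
The marginal rate of substitution is 118/14, so w = 118/(14+118) = 0.89.

w = 0.89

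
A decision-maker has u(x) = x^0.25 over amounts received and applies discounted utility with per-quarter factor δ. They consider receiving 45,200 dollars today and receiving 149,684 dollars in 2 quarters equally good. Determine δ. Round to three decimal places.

δ ≈ 0.861

The payoff in 2 quarters is discounted by δ^2, so u(45200) = δ^2·u(149684) and δ^2 = u(45200)/u(149684).
Since u(x) = x^0.25, δ^2 = (45200/149684)^0.25 = 0.30197^0.25 = 0.74129.
Taking the square root: δ = 0.74129^(1/2) ≈ 0.861.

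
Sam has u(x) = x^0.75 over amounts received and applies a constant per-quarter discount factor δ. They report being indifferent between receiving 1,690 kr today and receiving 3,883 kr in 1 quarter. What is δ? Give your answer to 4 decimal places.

The payoff in 1 quarter is discounted by δ, so u(1690) = δ·u(3883) and δ = u(1690)/u(3883).
Since u(x) = x^0.75, δ = (1690/3883)^0.75 = 0.43523^0.75 = 0.53585.

δ ≈ 0.5358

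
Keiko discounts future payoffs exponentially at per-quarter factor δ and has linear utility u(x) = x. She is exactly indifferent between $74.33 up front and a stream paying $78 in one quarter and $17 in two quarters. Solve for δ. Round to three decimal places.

δ ≈ 0.810

Present value of the stream is 78·δ + 17·δ². Indifference gives 78δ + 17δ² = 74.33.
That is, 17δ² + 78δ − 74.33 = 0, a quadratic in δ.
The positive root is δ = [−78 + √(78² + 4·17·74.33)] / (2·17) = (−78 + 105.539)/34 ≈ 0.810.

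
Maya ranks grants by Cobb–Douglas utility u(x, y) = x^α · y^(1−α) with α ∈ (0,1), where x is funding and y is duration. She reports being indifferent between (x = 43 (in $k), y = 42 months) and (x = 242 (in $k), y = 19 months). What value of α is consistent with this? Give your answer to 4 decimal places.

α ≈ 0.3147

Indifference: 43^α · 42^(1−α) = 242^α · 19^(1−α).
(43/242)^α = (19/42)^(1−α); take logs: α·ln(43/242) = (1−α)·ln(19/42), i.e. α·-1.7277376 = (1−α)·-0.7932306.
So α/(1−α) = (-0.7932306)/(-1.7277376) = 0.4591152, and α = 0.4591152/1.4591152 ≈ 0.3147.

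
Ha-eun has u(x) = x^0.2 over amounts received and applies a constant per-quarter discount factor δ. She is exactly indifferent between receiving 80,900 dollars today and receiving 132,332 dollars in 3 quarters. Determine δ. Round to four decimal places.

δ ≈ 0.9677

The payoff in 3 quarters is discounted by δ^3, so u(80900) = δ^3·u(132332) and δ^3 = u(80900)/u(132332).
With u(x) = x^0.2: δ^3 = 80900^0.2/132332^0.2 = (80900/132332)^0.2 = 0.90627.
Taking the cube root: δ = 0.90627^(1/3) ≈ 0.9677.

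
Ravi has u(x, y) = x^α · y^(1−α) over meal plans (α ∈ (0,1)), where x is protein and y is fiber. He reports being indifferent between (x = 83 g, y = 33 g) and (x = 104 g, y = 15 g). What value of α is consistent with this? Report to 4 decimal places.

Indifference: 83^α · 33^(1−α) = 104^α · 15^(1−α).
(83/104)^α = (15/33)^(1−α); take logs: α·ln(83/104) = (1−α)·ln(15/33), i.e. α·-0.2255503 = (1−α)·-0.7884574.
So α/(1−α) = (-0.7884574)/(-0.2255503) = 3.4957054, and α = 3.4957054/4.4957054 ≈ 0.7776.

α ≈ 0.7776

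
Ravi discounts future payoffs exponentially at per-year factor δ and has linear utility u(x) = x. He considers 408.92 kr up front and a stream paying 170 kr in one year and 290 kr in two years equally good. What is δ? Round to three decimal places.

δ ≈ 0.930

The stream is worth 170δ + 290δ² today, so 170δ + 290δ² = 408.92.
Rearranged: 290δ² + 170δ − 408.92 = 0.
By the quadratic formula (taking the positive root), δ = (−170 + √503247.20) / 580 ≈ 0.930.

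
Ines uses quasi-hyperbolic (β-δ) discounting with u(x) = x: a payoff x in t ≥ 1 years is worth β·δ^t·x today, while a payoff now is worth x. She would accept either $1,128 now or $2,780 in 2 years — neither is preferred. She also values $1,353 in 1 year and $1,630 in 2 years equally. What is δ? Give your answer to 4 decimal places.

δ ≈ 0.8301

The second indifference involves only future payoffs, so β cancels: β·δ^1·1353 = β·δ^2·1630, giving δ = 1353/1630 = 0.83006.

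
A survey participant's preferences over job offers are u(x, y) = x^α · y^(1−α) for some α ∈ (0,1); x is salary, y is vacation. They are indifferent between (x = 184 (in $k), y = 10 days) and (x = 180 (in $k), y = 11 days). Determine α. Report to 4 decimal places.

α ≈ 0.8126

The Cobb–Douglas utilities coincide, so 184^α·10^(1−α) = 180^α·11^(1−α).
Rearrange to (184/180)^α = (11/10)^(1−α) and take logs: α·0.0219789 = (1−α)·0.0953102.
With A = 0.0219789 and B = 0.0953102: α·A = (1−α)·B, so α = B/(A+B) = 0.0953102/0.1172891 ≈ 0.8126.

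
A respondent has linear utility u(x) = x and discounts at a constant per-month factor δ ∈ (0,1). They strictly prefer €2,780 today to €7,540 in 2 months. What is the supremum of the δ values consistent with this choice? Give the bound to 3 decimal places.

Comparing present values: 2780 > δ^2·7540.
So δ^2 < 2780/7540 = 0.36870; taking the square root of both positive sides preserves the inequality.
δ < 0.36870^(1/2) = 0.607.

δ < 0.607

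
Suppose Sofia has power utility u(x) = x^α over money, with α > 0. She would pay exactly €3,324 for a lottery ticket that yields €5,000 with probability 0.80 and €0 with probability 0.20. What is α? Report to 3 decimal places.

Since u(0) = 0, the lottery's EU is 0.80·5000^α.
Equating: 3324^α = 0.80·5000^α, i.e. 0.6648^α = 0.80.
Take logs: α = ln 0.80 / ln(3324/5000) ≈ 0.54656.

α ≈ 0.547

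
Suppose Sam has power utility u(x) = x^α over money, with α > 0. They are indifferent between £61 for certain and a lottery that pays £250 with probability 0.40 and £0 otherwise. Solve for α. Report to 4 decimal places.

α ≈ 0.6496

The lottery's expected utility is 0.40·u(250) + 0.60·u(0) = 0.40·250^α (since u(0) = 0 for α > 0).
Equating: 61^α = 0.40·250^α, i.e. 0.2440^α = 0.40.
α = ln(0.40) / ln(61/250) = -0.9162907/-1.4105871 ≈ 0.6496.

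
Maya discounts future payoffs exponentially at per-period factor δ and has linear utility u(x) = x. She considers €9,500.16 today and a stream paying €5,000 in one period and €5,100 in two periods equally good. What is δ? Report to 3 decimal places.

Equating present values: 9500.16 = 5000δ + 5100δ².
So 5100δ² + 5000δ − 9500.16 = 0.
δ = (−5000 + √(5000² + 4·5100·9500.16)) / (2·5100) = (−5000 + √218803264.00) / 10200 ≈ 0.960.

δ ≈ 0.960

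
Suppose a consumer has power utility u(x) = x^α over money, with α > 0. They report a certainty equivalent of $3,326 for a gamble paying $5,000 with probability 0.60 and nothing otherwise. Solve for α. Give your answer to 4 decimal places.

α ≈ 1.2530

EU(lottery) = 0.60·5000^α + 0.40·0 = 0.60·5000^α.
Equating: 3326^α = 0.60·5000^α, i.e. 0.6652^α = 0.60.
α = ln(0.60) / ln(3326/5000) = -0.5108256/-0.4076675 ≈ 1.2530.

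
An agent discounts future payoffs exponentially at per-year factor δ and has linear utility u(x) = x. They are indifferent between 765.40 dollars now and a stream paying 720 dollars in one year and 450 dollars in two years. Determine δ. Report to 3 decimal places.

δ ≈ 0.730

The stream is worth 720δ + 450δ² today, so 720δ + 450δ² = 765.40.
Rearranged: 450δ² + 720δ − 765.40 = 0.
δ = (−720 + √(720² + 4·450·765.40)) / (2·450) = (−720 + √1896120.00) / 900 ≈ 0.730.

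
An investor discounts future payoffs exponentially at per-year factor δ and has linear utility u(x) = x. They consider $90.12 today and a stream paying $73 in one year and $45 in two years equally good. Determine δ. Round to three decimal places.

δ ≈ 0.820

The stream is worth 73δ + 45δ² today, so 73δ + 45δ² = 90.12.
Rearranged: 45δ² + 73δ − 90.12 = 0.
δ = (−73 + √(73² + 4·45·90.12)) / (2·45) = (−73 + √21550.60) / 90 ≈ 0.820.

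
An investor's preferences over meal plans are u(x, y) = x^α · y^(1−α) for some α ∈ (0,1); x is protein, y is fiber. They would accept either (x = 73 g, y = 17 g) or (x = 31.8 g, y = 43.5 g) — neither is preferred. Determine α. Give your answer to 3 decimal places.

Indifference: 73^α · 17^(1−α) = 31.8^α · 43.5^(1−α).
(73/31.8)^α = (43.5/17)^(1−α); take logs: α·ln(73/31.8) = (1−α)·ln(43.5/17), i.e. α·0.830993 = (1−α)·0.939548.
Thus α·(1.770541) = 0.939548, so α = 0.939548/1.770541 ≈ 0.531.

α ≈ 0.531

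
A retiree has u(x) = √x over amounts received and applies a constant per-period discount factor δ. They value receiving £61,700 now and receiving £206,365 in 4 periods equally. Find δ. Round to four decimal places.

The payoff in 4 periods is discounted by δ^4, so u(61700) = δ^4·u(206365) and δ^4 = u(61700)/u(206365).
Since u(x) = √x, δ^4 = √(61700/206365) = 0.54680.
Taking the 4th root: δ = 0.54680^(1/4) ≈ 0.8599.

δ ≈ 0.8599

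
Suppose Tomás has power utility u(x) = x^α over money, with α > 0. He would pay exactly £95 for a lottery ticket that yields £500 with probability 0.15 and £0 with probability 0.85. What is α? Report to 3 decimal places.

Since u(0) = 0, the lottery's EU is 0.15·500^α.
Setting u(95) equal to that: 95^α = 0.15·500^α ⇒ (95/500)^α = 0.15.
α = ln(0.15) / ln(95/500) = -1.897120/-1.660731 ≈ 1.142.

α ≈ 1.142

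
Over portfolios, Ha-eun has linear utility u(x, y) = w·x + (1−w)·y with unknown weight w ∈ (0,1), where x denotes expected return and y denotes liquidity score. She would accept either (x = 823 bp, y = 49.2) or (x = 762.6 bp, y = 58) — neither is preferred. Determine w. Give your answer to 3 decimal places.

Equating utilities: w·823 + (1−w)·49.2 = w·762.6 + (1−w)·58.
Rearranging, 60.4·w − 8.8·(1−w) = 0.
The marginal rate of substitution is 8.8/60.4, so w = 8.8/(60.4+8.8) = 0.127.

w = 0.127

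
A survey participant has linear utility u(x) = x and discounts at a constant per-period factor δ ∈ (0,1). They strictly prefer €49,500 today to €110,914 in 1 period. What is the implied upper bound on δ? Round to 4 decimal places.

δ < 0.4463

Under u(x) = x this choice says 49500 > δ·110914.
Dividing through by 110914 gives δ < 0.44629.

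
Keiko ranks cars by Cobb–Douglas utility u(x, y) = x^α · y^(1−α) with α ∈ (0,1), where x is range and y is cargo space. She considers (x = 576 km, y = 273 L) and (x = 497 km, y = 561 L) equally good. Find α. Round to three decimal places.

α ≈ 0.830

The Cobb–Douglas utilities coincide, so 576^α·273^(1−α) = 497^α·561^(1−α).
(576/497)^α = (561/273)^(1−α); take logs: α·ln(576/497) = (1−α)·ln(561/273), i.e. α·0.147518 = (1−α)·0.720249.
So α/(1−α) = (0.720249)/(0.147518) = 4.882448, and α = 4.882448/5.882448 ≈ 0.830.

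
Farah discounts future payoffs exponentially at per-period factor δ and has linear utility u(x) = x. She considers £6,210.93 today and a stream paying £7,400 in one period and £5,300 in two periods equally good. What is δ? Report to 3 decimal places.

The stream is worth 7400δ + 5300δ² today, so 7400δ + 5300δ² = 6210.93.
Rearranged: 5300δ² + 7400δ − 6210.93 = 0.
δ = (−7400 + √(7400² + 4·5300·6210.93)) / (2·5300) = (−7400 + √186431716.00) / 10600 ≈ 0.590.

δ ≈ 0.590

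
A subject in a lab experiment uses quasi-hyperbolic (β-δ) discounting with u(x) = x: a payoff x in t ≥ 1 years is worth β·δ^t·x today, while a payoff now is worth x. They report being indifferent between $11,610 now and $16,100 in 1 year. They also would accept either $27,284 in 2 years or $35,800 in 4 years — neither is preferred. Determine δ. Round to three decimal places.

δ ≈ 0.873

From the later pair, β·δ^2·27284 = β·δ^4·35800; dividing through, δ^2 = 27284/35800 = 0.76212, so δ = 0.87300.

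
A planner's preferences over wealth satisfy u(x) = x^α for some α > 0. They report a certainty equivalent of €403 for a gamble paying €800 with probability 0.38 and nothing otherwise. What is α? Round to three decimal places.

α ≈ 1.411

EU(lottery) = 0.38·800^α + 0.62·0 = 0.38·800^α.
Setting u(403) equal to that: 403^α = 0.38·800^α ⇒ (403/800)^α = 0.38.
Take logs: α = ln 0.38 / ln(403/800) ≈ 1.41114.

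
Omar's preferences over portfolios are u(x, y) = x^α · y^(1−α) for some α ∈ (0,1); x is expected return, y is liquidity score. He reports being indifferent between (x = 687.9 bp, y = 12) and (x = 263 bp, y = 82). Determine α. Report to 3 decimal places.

The Cobb–Douglas utilities coincide, so 687.9^α·12^(1−α) = 263^α·82^(1−α).
Rearrange to (687.9/263)^α = (82/12)^(1−α) and take logs: α·0.961489 = (1−α)·1.921813.
With A = 0.961489 and B = 1.921813: α·A = (1−α)·B, so α = B/(A+B) = 1.921813/2.883302 ≈ 0.667.

α ≈ 0.667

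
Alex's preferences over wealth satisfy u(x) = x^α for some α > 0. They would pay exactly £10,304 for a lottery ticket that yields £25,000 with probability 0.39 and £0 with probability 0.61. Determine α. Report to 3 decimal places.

Since u(0) = 0, the lottery's EU is 0.39·25000^α.
Indifference: 10304^α = 0.39·25000^α, so (10304/25000)^α = 0.39.
Taking logs: α·ln(10304/25000) = ln(0.39), so α = -0.941609 / -0.886344 ≈ 1.062.

α ≈ 1.062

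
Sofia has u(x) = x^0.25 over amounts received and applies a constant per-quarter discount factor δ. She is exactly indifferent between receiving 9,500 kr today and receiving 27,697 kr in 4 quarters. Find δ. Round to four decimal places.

δ ≈ 0.9353

The payoff in 4 quarters is discounted by δ^4, so u(9500) = δ^4·u(27697) and δ^4 = u(9500)/u(27697).
Since u(x) = x^0.25, δ^4 = (9500/27697)^0.25 = 0.34300^0.25 = 0.76528.
So δ = 0.76528^(1/4) ≈ 0.9353.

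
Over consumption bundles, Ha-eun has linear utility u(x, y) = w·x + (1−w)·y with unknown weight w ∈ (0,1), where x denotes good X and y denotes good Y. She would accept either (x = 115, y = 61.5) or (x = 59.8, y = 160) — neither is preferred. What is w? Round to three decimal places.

w = 0.641

Equating utilities: w·115 + (1−w)·61.5 = w·59.8 + (1−w)·160.
Collecting terms: w·55.2 = (1−w)·98.5.
The marginal rate of substitution is 98.5/55.2, so w = 98.5/(55.2+98.5) = 0.641.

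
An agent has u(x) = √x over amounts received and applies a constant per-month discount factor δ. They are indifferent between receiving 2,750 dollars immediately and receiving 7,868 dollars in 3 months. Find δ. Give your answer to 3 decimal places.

δ ≈ 0.839

Equating discounted utilities: u(2750) = δ^3·u(7868) ⇒ δ^3 = u(2750)/u(7868).
With u(x) = √x: δ^3 = √2750/√7868 = √(2750/7868) = 0.59120.
Hence δ = (0.59120)^(1/3) = 0.83929.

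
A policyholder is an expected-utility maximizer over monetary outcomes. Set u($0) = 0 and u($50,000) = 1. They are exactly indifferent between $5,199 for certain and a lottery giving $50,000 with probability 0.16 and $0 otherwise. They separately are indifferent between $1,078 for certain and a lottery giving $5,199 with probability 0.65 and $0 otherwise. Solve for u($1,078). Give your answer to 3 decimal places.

0.104

From the first indifference, u($5,199) = 0.16·u($50,000) + 0.84·u($0) = 0.16·1 + 0.84·0 = 0.16.
The second indifference gives u($1,078) = 0.65·u($5,199) + 0.35·u($0) = 0.65·0.16 + 0.35·0.00 = 0.1040.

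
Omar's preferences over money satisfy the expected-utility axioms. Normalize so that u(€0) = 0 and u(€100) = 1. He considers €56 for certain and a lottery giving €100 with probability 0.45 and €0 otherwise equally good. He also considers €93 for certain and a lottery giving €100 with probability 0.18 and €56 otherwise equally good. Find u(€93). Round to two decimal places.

0.55

The first gamble pins u(€56): it must equal 0.45·1 + 0.55·0 = 0.45.
Then u(€93) = 0.18·u(€100) + 0.82·u(€56) = 0.18·1.00 + 0.82·0.45 = 0.5490.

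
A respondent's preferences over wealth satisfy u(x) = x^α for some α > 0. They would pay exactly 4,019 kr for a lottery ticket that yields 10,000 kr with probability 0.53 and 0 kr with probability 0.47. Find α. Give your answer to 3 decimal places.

α ≈ 0.696

The lottery's expected utility is 0.53·u(10000) + 0.47·u(0) = 0.53·10000^α (since u(0) = 0 for α > 0).
Indifference: 4019^α = 0.53·10000^α, so (4019/10000)^α = 0.53.
α = ln(0.53) / ln(4019/10000) = -0.634878/-0.911552 ≈ 0.696.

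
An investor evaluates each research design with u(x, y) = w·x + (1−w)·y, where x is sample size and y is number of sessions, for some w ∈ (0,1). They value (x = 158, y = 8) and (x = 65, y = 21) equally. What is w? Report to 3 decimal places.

w = 0.123

u(158,8) = u(65,21) means w·158 + (1−w)·8 = w·65 + (1−w)·21.
Rearranging, 93·w − 13·(1−w) = 0.
So w/(1−w) = 13/93 = 0.1398, giving w = 13/(93+13) = 0.123.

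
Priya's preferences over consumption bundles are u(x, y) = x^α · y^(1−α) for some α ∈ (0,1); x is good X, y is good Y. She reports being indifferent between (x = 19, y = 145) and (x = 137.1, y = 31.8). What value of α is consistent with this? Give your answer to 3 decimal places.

Indifference: 19^α · 145^(1−α) = 137.1^α · 31.8^(1−α).
Rearrange to (19/137.1)^α = (31.8/145)^(1−α) and take logs: α·-1.976272 = (1−α)·-1.517267.
Thus α·(-3.493539) = -1.517267, so α = -1.517267/-3.493539 ≈ 0.434.

α ≈ 0.434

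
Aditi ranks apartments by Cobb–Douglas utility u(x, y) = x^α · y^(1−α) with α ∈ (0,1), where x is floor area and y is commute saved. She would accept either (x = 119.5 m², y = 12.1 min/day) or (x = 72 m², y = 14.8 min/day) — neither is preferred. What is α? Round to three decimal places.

α ≈ 0.284

Indifference: 119.5^α · 12.1^(1−α) = 72^α · 14.8^(1−α).
Taking logs: α·ln 119.5 + (1−α)·ln 12.1 = α·ln 72 + (1−α)·ln 14.8, i.e. α·0.506650 = (1−α)·0.201422.
With A = 0.506650 and B = 0.201422: α·A = (1−α)·B, so α = B/(A+B) = 0.201422/0.708072 ≈ 0.284.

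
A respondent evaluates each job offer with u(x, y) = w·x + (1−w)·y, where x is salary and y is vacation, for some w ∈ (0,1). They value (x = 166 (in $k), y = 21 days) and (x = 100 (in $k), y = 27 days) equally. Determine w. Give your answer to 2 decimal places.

Indifference: w·166 + (1−w)·21 = w·100 + (1−w)·27.
Rearranging, 66·w − 6·(1−w) = 0.
Hence w = 6/(66+6) = 6/72 = 0.08.

w = 0.08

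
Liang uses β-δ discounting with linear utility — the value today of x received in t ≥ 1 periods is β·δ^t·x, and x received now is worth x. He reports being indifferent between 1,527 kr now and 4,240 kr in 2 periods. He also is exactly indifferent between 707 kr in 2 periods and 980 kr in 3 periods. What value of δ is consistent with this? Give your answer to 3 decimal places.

From the later pair, β·δ^2·707 = β·δ^3·980; dividing through, δ = 707/980 = 0.72143.

δ ≈ 0.721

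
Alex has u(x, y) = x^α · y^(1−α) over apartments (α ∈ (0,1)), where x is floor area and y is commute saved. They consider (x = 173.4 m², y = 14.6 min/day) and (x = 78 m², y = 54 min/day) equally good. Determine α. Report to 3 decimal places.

α ≈ 0.621

Indifference: 173.4^α · 14.6^(1−α) = 78^α · 54^(1−α).
Rearrange to (173.4/78)^α = (54/14.6)^(1−α) and take logs: α·0.798892 = (1−α)·1.307963.
So α/(1−α) = (1.307963)/(0.798892) = 1.637221, and α = 1.637221/2.637221 ≈ 0.621.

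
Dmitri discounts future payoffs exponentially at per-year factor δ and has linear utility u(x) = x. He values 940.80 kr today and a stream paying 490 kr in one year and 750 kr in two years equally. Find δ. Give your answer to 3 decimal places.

Equating present values: 940.80 = 490δ + 750δ².
Rearranged: 750δ² + 490δ − 940.80 = 0.
δ = (−490 + √(490² + 4·750·940.80)) / (2·750) = (−490 + √3062500.00) / 1500 ≈ 0.840.

δ ≈ 0.840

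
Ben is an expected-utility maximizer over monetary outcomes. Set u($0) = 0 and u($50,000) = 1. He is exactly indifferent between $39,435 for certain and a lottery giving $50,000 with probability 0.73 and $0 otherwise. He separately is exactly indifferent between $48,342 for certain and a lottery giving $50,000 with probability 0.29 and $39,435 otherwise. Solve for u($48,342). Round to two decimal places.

From the first indifference, u($39,435) = 0.73·u($50,000) + 0.27·u($0) = 0.73·1 + 0.27·0 = 0.73.
Then u($48,342) = 0.29·u($50,000) + 0.71·u($39,435) = 0.29·1.00 + 0.71·0.73 = 0.8083.

0.81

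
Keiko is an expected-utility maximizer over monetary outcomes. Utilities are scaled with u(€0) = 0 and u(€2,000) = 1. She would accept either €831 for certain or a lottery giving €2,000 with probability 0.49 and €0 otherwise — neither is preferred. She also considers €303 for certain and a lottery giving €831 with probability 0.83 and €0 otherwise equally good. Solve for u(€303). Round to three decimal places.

The first gamble pins u(€831): it must equal 0.49·1 + 0.51·0 = 0.49.
Chaining: u(€303) = 0.83·0.49 + 0.17·0.00 = 0.4067.

0.407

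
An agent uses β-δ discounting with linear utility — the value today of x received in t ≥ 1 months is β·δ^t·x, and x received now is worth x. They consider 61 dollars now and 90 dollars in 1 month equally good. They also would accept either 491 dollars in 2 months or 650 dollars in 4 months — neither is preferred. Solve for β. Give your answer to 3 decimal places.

From the later pair, β·δ^2·491 = β·δ^4·650; dividing through, δ^2 = 491/650 = 0.75538, so δ = 0.86913.
Now use the now-vs-future pair: 61 = β·δ·90 gives β = 61/(0.86913·90) ≈ 0.780.

β ≈ 0.780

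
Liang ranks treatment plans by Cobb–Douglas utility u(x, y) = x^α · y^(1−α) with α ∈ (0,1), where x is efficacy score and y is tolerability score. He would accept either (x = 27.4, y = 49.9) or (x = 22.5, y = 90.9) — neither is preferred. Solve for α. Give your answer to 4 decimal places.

α ≈ 0.7527

Set the two utilities equal: 27.4^α·49.9^(1−α) = 22.5^α·90.9^(1−α).
Taking logs: α·ln 27.4 + (1−α)·ln 49.9 = α·ln 22.5 + (1−α)·ln 90.9, i.e. α·0.1970277 = (1−α)·0.5997390.
Thus α·(0.7967667) = 0.5997390, so α = 0.5997390/0.7967667 ≈ 0.7527.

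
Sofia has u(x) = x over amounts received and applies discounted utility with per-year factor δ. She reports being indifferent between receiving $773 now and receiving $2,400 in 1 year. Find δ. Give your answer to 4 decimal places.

Equating discounted utilities: u(773) = δ·u(2400) ⇒ δ = u(773)/u(2400).
With u(x) = x: δ = 773/2400 = 0.32208.

δ ≈ 0.3221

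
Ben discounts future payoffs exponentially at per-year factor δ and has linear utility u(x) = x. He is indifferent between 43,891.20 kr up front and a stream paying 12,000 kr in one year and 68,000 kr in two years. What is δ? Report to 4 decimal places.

Present value of the stream is 12000·δ + 68000·δ². Indifference gives 12000δ + 68000δ² = 43891.20.
So 68000δ² + 12000δ − 43891.20 = 0.
By the quadratic formula (taking the positive root), δ = (−12000 + √12082406400.00) / 136000 ≈ 0.7200.

δ ≈ 0.7200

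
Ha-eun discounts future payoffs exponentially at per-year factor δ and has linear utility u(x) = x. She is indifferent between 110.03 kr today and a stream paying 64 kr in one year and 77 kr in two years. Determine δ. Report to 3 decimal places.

Present value of the stream is 64·δ + 77·δ². Indifference gives 64δ + 77δ² = 110.03.
That is, 77δ² + 64δ − 110.03 = 0, a quadratic in δ.
By the quadratic formula (taking the positive root), δ = (−64 + √37985.24) / 154 ≈ 0.850.

δ ≈ 0.850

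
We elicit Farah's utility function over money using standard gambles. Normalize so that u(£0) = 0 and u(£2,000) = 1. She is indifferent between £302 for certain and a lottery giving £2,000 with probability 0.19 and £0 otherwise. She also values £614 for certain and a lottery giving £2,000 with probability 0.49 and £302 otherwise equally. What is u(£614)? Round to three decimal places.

0.587

The first gamble pins u(£302): it must equal 0.19·1 + 0.81·0 = 0.19.
Then u(£614) = 0.49·u(£2,000) + 0.51·u(£302) = 0.49·1.00 + 0.51·0.19 = 0.5869.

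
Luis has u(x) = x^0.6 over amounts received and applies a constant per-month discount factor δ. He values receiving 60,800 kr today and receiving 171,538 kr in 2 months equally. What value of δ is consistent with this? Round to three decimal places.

δ ≈ 0.733

Indifference means u(60800) = δ^2 · u(171538), so δ^2 = u(60800)/u(171538).
Since u(x) = x^0.6, δ^2 = (60800/171538)^0.6 = 0.35444^0.6 = 0.53669.
Taking the square root: δ = 0.53669^(1/2) ≈ 0.733.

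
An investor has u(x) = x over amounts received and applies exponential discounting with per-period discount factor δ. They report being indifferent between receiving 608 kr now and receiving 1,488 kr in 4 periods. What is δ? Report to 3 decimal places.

The payoff in 4 periods is discounted by δ^4, so u(608) = δ^4·u(1488) and δ^4 = u(608)/u(1488).
With u(x) = x: δ^4 = 608/1488 = 0.40860.
So δ = 0.40860^(1/4) ≈ 0.800.

δ ≈ 0.800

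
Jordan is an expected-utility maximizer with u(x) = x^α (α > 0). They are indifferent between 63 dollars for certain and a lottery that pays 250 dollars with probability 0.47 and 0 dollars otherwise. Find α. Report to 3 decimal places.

EU(lottery) = 0.47·250^α + 0.53·0 = 0.47·250^α.
Indifference: 63^α = 0.47·250^α, so (63/250)^α = 0.47.
Take logs: α = ln 0.47 / ln(63/250) ≈ 0.54778.

α ≈ 0.548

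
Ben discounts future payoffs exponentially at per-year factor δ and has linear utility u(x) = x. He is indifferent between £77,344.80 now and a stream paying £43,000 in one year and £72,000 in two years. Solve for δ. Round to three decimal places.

The stream is worth 43000δ + 72000δ² today, so 43000δ + 72000δ² = 77344.80.
Rearranged: 72000δ² + 43000δ − 77344.80 = 0.
The positive root is δ = [−43000 + √(43000² + 4·72000·77344.80)] / (2·72000) = (−43000 + 155320.000)/144000 ≈ 0.780.

δ ≈ 0.780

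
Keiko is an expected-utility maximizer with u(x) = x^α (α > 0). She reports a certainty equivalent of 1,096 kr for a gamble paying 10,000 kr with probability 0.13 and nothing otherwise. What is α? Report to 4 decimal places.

α ≈ 0.9228

Since u(0) = 0, the lottery's EU is 0.13·10000^α.
Indifference: 1096^α = 0.13·10000^α, so (1096/10000)^α = 0.13.
Take logs: α = ln 0.13 / ln(1096/10000) ≈ 0.922794.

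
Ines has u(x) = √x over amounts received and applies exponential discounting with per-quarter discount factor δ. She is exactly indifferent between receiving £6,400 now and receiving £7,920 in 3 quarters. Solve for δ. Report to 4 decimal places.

δ ≈ 0.9651

Equating discounted utilities: u(6400) = δ^3·u(7920) ⇒ δ^3 = u(6400)/u(7920).
With u(x) = √x: δ^3 = √6400/√7920 = √(6400/7920) = 0.89893.
Hence δ = (0.89893)^(1/3) = 0.965108.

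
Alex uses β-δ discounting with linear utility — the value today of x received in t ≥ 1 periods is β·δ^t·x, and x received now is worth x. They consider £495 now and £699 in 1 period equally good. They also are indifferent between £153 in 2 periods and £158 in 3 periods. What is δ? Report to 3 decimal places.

The second indifference involves only future payoffs, so β cancels: β·δ^2·153 = β·δ^3·158, giving δ = 153/158 = 0.96835.

δ ≈ 0.968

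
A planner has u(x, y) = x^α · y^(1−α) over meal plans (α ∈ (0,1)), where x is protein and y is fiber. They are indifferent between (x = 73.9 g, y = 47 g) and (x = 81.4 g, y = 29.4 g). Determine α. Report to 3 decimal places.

α ≈ 0.829

The Cobb–Douglas utilities coincide, so 73.9^α·47^(1−α) = 81.4^α·29.4^(1−α).
Taking logs: α·ln 73.9 + (1−α)·ln 47 = α·ln 81.4 + (1−α)·ln 29.4, i.e. α·-0.096662 = (1−α)·-0.469153.
So α/(1−α) = (-0.469153)/(-0.096662) = 4.853541, and α = 4.853541/5.853541 ≈ 0.829.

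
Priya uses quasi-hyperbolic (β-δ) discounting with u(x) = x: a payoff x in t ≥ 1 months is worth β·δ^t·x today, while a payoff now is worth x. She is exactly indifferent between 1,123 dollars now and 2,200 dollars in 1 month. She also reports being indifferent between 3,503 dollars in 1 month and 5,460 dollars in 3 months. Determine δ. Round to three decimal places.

Both payoffs in the second observation are in the future, so β drops out: δ^1·3503 = δ^3·5460 ⇒ δ^2 = 3503/5460 = 0.64158, so δ = 0.80098.

δ ≈ 0.801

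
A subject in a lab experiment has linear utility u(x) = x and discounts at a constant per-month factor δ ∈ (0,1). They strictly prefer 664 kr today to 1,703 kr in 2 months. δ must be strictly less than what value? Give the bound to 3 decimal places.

δ < 0.624

The preference means 664 > δ^2·1703.
Hence δ^2 < 664/1703 = 0.38990, and x ↦ x^(1/2) is increasing on (0,∞).
δ < (664/1703)^(1/2) ≈ 0.624.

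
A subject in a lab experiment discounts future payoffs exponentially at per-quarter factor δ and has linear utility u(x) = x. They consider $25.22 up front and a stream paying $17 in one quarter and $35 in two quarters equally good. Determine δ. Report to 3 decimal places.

Present value of the stream is 17·δ + 35·δ². Indifference gives 17δ + 35δ² = 25.22.
So 35δ² + 17δ − 25.22 = 0.
δ = (−17 + √(17² + 4·35·25.22)) / (2·35) = (−17 + √3819.80) / 70 ≈ 0.640.

δ ≈ 0.640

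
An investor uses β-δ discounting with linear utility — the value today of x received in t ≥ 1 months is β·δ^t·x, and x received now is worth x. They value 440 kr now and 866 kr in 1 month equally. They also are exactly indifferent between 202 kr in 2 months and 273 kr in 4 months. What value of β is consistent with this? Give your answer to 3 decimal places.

β ≈ 0.591

Both payoffs in the second observation are in the future, so β drops out: δ^2·202 = δ^4·273 ⇒ δ^2 = 202/273 = 0.73993, so δ = 0.86019.
Substituting δ into 440 = β·δ·866: β = 440/(744.924) ≈ 0.591.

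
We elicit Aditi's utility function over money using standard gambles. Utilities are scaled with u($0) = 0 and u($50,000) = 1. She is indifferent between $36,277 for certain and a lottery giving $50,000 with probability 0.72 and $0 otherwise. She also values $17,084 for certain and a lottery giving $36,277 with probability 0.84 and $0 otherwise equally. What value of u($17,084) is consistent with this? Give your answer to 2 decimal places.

First, u($36,277) = 0.72·u($50,000) + 0.28·u($0) = 0.72.
Then u($17,084) = 0.84·u($36,277) + 0.16·u($0) = 0.84·0.72 + 0.16·0.00 = 0.6048.

0.60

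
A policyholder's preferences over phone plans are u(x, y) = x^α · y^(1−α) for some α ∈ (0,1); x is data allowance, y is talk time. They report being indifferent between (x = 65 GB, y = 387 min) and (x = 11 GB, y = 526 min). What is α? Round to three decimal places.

α ≈ 0.147

The Cobb–Douglas utilities coincide, so 65^α·387^(1−α) = 11^α·526^(1−α).
Rearrange to (65/11)^α = (526/387)^(1−α) and take logs: α·1.776492 = (1−α)·0.306877.
Thus α·(2.083369) = 0.306877, so α = 0.306877/2.083369 ≈ 0.147.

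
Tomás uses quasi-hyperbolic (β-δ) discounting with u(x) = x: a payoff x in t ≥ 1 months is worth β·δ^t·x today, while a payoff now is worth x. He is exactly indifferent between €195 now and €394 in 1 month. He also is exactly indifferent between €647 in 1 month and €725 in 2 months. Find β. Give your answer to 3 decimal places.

Both payoffs in the second observation are in the future, so β drops out: δ^1·647 = δ^2·725 ⇒ δ = 647/725 = 0.89241.
Now use the now-vs-future pair: 195 = β·δ·394 gives β = 195/(0.89241·394) ≈ 0.555.

β ≈ 0.555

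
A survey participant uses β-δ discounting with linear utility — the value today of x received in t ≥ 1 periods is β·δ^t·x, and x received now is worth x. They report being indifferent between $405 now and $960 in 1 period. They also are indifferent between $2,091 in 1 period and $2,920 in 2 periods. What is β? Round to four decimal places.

β ≈ 0.5891

Both payoffs in the second observation are in the future, so β drops out: δ^1·2091 = δ^2·2920 ⇒ δ = 2091/2920 = 0.71610.
Substituting δ into 405 = β·δ·960: β = 405/(687.452) ≈ 0.5891.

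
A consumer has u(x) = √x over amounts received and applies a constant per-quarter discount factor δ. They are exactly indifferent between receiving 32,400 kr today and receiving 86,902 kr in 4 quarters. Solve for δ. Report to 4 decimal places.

δ ≈ 0.8840

Equating discounted utilities: u(32400) = δ^4·u(86902) ⇒ δ^4 = u(32400)/u(86902).
Since u(x) = √x, δ^4 = √(32400/86902) = 0.61060.
So δ = 0.61060^(1/4) ≈ 0.8840.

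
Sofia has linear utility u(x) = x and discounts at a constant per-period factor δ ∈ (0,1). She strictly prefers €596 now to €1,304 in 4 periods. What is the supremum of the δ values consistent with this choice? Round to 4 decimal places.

Comparing present values: 596 > δ^4·1304.
Dividing by 1304: δ^4 < 0.45706. Both sides are positive, so the 4th root keeps the direction.
δ < (596/1304)^(1/4) ≈ 0.8222.

δ < 0.8222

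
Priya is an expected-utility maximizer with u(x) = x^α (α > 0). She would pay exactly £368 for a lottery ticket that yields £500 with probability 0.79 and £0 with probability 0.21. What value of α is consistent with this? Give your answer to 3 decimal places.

α ≈ 0.769

The lottery's expected utility is 0.79·u(500) + 0.21·u(0) = 0.79·500^α (since u(0) = 0 for α > 0).
Indifference: 368^α = 0.79·500^α, so (368/500)^α = 0.79.
Taking logs: α·ln(368/500) = ln(0.79), so α = -0.235722 / -0.306525 ≈ 0.769.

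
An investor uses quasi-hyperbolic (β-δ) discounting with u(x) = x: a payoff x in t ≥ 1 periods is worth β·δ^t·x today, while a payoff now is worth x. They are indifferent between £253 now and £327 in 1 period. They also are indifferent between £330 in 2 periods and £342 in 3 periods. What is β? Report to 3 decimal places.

From the later pair, β·δ^2·330 = β·δ^3·342; dividing through, δ = 330/342 = 0.96491.
The first indifference: 253 = β·δ·327, so β = 253/(δ·327) = 253/(0.96491·327) ≈ 0.802.

β ≈ 0.802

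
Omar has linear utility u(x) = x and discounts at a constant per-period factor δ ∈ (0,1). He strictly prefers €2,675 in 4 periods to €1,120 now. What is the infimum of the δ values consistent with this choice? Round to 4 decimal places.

δ > 0.8044

Under u(x) = x this choice says 1120 < δ^4·2675.
Hence δ^4 > 1120/2675 = 0.41869, and x ↦ x^(1/4) is increasing on (0,∞).
δ > (1120/2675)^(1/4) ≈ 0.8044.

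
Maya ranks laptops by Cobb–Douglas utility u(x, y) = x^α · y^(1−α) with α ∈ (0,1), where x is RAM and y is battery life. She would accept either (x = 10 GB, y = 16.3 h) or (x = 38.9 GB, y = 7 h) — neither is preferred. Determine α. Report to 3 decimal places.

Indifference: 10^α · 16.3^(1−α) = 38.9^α · 7^(1−α).
Taking logs: α·ln 10 + (1−α)·ln 16.3 = α·ln 38.9 + (1−α)·ln 7, i.e. α·-1.358409 = (1−α)·-0.845255.
With A = -1.358409 and B = -0.845255: α·A = (1−α)·B, so α = B/(A+B) = -0.845255/-2.203664 ≈ 0.384.

α ≈ 0.384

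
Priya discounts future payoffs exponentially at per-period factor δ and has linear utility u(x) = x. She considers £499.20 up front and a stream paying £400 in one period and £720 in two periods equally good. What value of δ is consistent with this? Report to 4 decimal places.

Equating present values: 499.20 = 400δ + 720δ².
Rearranged: 720δ² + 400δ − 499.20 = 0.
δ = (−400 + √(400² + 4·720·499.20)) / (2·720) = (−400 + √1597696.00) / 1440 ≈ 0.6000.

δ ≈ 0.6000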